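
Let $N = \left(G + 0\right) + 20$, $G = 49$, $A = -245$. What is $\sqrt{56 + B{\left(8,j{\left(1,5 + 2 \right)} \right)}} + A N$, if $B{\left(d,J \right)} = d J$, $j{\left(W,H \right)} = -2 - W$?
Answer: $-16905 + 4 \sqrt{2} \approx -16899.0$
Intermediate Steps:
$N = 69$ ($N = \left(49 + 0\right) + 20 = 49 + 20 = 69$)
$B{\left(d,J \right)} = J d$
$\sqrt{56 + B{\left(8,j{\left(1,5 + 2 \right)} \right)}} + A N = \sqrt{56 + \left(-2 - 1\right) 8} - 16905 = \sqrt{56 - 24} - 16905 = \sqrt{32} - 16905 = 4 \sqrt{2} - 16905 = -16905 + 4 \sqrt{2}$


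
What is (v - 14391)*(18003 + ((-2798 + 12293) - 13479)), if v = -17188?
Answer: -442706001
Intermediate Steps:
(v - 14391)*(18003 + ((-2798 + 12293) - 13479)) = (-17188 - 14391)*(18003 + ((-2798 + 12293) - 13479)) = -31579*(18003 + (9495 - 13479)) = -31579*(18003 - 3984) = -31579*14019 = -442706001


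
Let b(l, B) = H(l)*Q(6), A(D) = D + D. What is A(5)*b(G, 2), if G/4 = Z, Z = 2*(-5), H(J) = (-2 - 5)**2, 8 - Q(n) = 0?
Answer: 3920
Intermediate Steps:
A(D) = 2*D
Q(n) = 8 (Q(n) = 8 - 1*0 = 8 + 0 = 8)
H(J) = 49 (H(J) = (-7)**2 = 49)
Z = -10
G = -40 (G = 4*(-10) = -40)
b(l, B) = 392 (b(l, B) = 49*8 = 392)
A(5)*b(G, 2) = (2*5)*392 = 10*392 = 3920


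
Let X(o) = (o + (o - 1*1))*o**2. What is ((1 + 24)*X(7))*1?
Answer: 15925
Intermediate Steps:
X(o) = o**2*(-1 + 2*o) (X(o) = (o + (o - 1))*o**2 = (o + (-1 + o))*o**2 = (-1 + 2*o)*o**2 = o**2*(-1 + 2*o))
((1 + 24)*X(7))*1 = ((1 + 24)*(7**2*(-1 + 2*7)))*1 = (25*(49*(-1 + 14)))*1 = (25*(49*13))*1 = (25*637)*1 = 15925*1 = 15925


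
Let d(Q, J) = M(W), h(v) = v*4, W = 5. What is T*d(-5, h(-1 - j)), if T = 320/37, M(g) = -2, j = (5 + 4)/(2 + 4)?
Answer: -640/37 ≈ -17.297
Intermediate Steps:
j = 3/2 (j = 9/6 = 9*(1/6) = 3/2 ≈ 1.5000)
h(v) = 4*v
d(Q, J) = -2
T = 320/37 (T = 320*(1/37) = 320/37 ≈ 8.6487)
T*d(-5, h(-1 - j)) = (320/37)*(-2) = -640/37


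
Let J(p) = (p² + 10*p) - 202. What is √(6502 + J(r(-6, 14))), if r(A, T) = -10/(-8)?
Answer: 15*√449/4 ≈ 79.461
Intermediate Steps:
r(A, T) = 5/4 (r(A, T) = -10*(-⅛) = 5/4)
J(p) = -202 + p² + 10*p
√(6502 + J(r(-6, 14))) = √(6502 + (-202 + (5/4)² + 10*(5/4))) = √(6502 + (-202 + 25/16 + 25/2)) = √(6502 - 3007/16) = √(101025/16) = 15*√449/4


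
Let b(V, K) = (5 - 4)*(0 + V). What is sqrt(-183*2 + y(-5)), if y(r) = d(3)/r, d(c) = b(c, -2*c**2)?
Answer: I*sqrt(9165)/5 ≈ 19.147*I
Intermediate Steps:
b(V, K) = V (b(V, K) = 1*V = V)
d(c) = c
y(r) = 3/r
sqrt(-183*2 + y(-5)) = sqrt(-183*2 + 3/(-5)) = sqrt(-366 + 3*(-1/5)) = sqrt(-366 - 3/5) = sqrt(-1833/5) = I*sqrt(9165)/5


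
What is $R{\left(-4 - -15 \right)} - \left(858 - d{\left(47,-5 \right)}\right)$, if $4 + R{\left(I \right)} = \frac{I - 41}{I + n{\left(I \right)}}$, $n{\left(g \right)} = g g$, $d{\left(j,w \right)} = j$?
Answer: $- \frac{17935}{22} \approx -815.23$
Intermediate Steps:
$n{\left(g \right)} = g^{2}$
$R{\left(I \right)} = -4 + \frac{-41 + I}{I + I^{2}}$ ($R{\left(I \right)} = -4 + \frac{I - 41}{I + I^{2}} = -4 + \frac{-41 + I}{I + I^{2}}$)
$R{\left(-4 - -15 \right)} - \left(858 - d{\left(47,-5 \right)}\right) = \frac{-41 - 4 \left(-4 - -15\right)^{2} - 3 \left(-4 - -15\right)}{\left(-4 - -15\right) \left(1 - -11\right)} - \left(858 - 47\right) = \frac{-41 - 4 \left(-4 + 15\right)^{2} - 3 \left(-4 + 15\right)}{\left(-4 + 15\right) \left(1 + \left(-4 + 15\right)\right)} - \left(858 - 47\right) = \frac{-41 - 4 \cdot 11^{2} - 33}{11 \left(1 + 11\right)} - 811 = \frac{-41 - 484 - 33}{11 \cdot 12} - 811 = \frac{1}{11} \cdot \frac{1}{12} \left(-41 - 484 - 33\right) - 811 = \frac{1}{11} \cdot \frac{1}{12} \left(-558\right) - 811 = - \frac{93}{22} - 811 = - \frac{17935}{22}$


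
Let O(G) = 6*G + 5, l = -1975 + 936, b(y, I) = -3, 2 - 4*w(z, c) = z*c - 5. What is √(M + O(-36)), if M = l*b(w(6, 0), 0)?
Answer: √2906 ≈ 53.907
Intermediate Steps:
w(z, c) = 7/4 - c*z/4 (w(z, c) = ½ - (z*c - 5)/4 = ½ - (c*z - 5)/4 = ½ - (-5 + c*z)/4 = ½ + (5/4 - c*z/4) = 7/4 - c*z/4)
l = -1039
O(G) = 5 + 6*G
M = 3117 (M = -1039*(-3) = 3117)
√(M + O(-36)) = √(3117 + (5 + 6*(-36))) = √(3117 + (5 - 216)) = √(3117 - 211) = √2906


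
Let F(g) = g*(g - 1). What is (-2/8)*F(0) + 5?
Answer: 5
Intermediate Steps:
F(g) = g*(-1 + g)
(-2/8)*F(0) + 5 = (-2/8)*(0*(-1 + 0)) + 5 = (-2*⅛)*(0*(-1)) + 5 = -¼*0 + 5 = 0 + 5 = 5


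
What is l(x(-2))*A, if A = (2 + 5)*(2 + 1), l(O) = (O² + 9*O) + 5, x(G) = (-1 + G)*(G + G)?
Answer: 5397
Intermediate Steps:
x(G) = 2*G*(-1 + G) (x(G) = (-1 + G)*(2*G) = 2*G*(-1 + G))
l(O) = 5 + O² + 9*O
A = 21 (A = 7*3 = 21)
l(x(-2))*A = (5 + (2*(-2)*(-1 - 2))² + 9*(2*(-2)*(-1 - 2)))*21 = (5 + (2*(-2)*(-3))² + 9*(2*(-2)*(-3)))*21 = (5 + 12² + 9*12)*21 = (5 + 144 + 108)*21 = 257*21 = 5397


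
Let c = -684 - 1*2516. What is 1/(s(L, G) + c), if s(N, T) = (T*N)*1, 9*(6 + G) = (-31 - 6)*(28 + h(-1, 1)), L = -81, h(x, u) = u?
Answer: 1/6943 ≈ 0.00014403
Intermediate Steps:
c = -3200 (c = -684 - 2516 = -3200)
G = -1127/9 (G = -6 + ((-31 - 6)*(28 + 1))/9 = -6 + (-37*29)/9 = -6 + (⅑)*(-1073) = -6 - 1073/9 = -1127/9 ≈ -125.22)
s(N, T) = N*T (s(N, T) = (N*T)*1 = N*T)
1/(s(L, G) + c) = 1/(-81*(-1127/9) - 3200) = 1/(10143 - 3200) = 1/6943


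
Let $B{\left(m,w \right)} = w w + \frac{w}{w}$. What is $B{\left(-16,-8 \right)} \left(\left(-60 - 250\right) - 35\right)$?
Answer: $-22425$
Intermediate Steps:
$B{\left(m,w \right)} = 1 + w^{2}$ ($B{\left(m,w \right)} = w^{2} + 1 = 1 + w^{2}$)
$B{\left(-16,-8 \right)} \left(\left(-60 - 250\right) - 35\right) = \left(1 + \left(-8\right)^{2}\right) \left(\left(-60 - 250\right) - 35\right) = \left(1 + 64\right) \left(\left(-60 - 250\right) - 35\right) = 65 \left(-310 - 35\right) = 65 \left(-345\right) = -22425$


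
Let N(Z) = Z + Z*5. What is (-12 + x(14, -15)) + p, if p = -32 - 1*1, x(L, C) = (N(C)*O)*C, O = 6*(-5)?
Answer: -40545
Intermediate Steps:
O = -30
N(Z) = 6*Z (N(Z) = Z + 5*Z = 6*Z)
x(L, C) = -180*C**2 (x(L, C) = ((6*C)*(-30))*C = (-180*C)*C = -180*C**2)
p = -33 (p = -32 - 1 = -33)
(-12 + x(14, -15)) + p = (-12 - 180*(-15)**2) - 33 = (-12 - 180*225) - 33 = (-12 - 40500) - 33 = -40512 - 33 = -40545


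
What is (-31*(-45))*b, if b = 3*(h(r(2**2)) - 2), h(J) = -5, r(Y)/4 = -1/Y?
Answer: -29295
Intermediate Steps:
r(Y) = -4/Y (r(Y) = 4*(-1/Y) = -4/Y)
b = -21 (b = 3*(-5 - 2) = 3*(-7) = -21)
(-31*(-45))*b = -31*(-45)*(-21) = 1395*(-21) = -29295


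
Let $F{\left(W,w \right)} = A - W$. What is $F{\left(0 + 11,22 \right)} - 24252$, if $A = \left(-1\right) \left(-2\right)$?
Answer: $-24261$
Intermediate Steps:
$A = 2$
$F{\left(W,w \right)} = 2 - W$
$F{\left(0 + 11,22 \right)} - 24252 = \left(2 - \left(0 + 11\right)\right) - 24252 = \left(2 - 11\right) - 24252 = -9 - 24252 = -24261$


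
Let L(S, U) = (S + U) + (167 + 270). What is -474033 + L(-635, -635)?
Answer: -474866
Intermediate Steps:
L(S, U) = 437 + S + U (L(S, U) = (S + U) + 437 = 437 + S + U)
-474033 + L(-635, -635) = -474033 + (437 - 635 - 635) = -474033 - 833 = -474866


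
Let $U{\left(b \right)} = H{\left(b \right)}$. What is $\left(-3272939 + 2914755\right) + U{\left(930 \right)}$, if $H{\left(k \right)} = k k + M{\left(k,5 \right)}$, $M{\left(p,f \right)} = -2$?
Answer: $506714$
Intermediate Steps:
$H{\left(k \right)} = -2 + k^{2}$ ($H{\left(k \right)} = k k - 2 = k^{2} - 2 = -2 + k^{2}$)
$U{\left(b \right)} = -2 + b^{2}$
$\left(-3272939 + 2914755\right) + U{\left(930 \right)} = \left(-3272939 + 2914755\right) - \left(2 - 930^{2}\right) = -358184 + \left(-2 + 864900\right) = -358184 + 864898 = 506714$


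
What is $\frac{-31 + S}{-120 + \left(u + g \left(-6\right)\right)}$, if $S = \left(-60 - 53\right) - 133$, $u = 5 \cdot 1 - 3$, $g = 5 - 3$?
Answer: $\frac{277}{130} \approx 2.1308$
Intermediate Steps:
$g = 2$ ($g = 5 - 3 = 2$)
$u = 2$ ($u = 5 - 3 = 2$)
$S = -246$ ($S = -113 - 133 = -246$)
$\frac{-31 + S}{-120 + \left(u + g \left(-6\right)\right)} = \frac{-31 - 246}{-120 + \left(2 + 2 \left(-6\right)\right)} = - \frac{277}{-120 + \left(2 - 12\right)} = - \frac{277}{-120 - 10} = - \frac{277}{-130} = \left(-277\right) \left(- \frac{1}{130}\right) = \frac{277}{130}$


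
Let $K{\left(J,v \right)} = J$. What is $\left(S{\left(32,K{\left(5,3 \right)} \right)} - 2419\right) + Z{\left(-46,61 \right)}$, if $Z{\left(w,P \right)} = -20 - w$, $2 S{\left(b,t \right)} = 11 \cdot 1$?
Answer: $- \frac{4775}{2} \approx -2387.5$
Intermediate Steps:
$S{\left(b,t \right)} = \frac{11}{2}$ ($S{\left(b,t \right)} = \frac{11 \cdot 1}{2} = \frac{1}{2} \cdot 11 = \frac{11}{2}$)
$\left(S{\left(32,K{\left(5,3 \right)} \right)} - 2419\right) + Z{\left(-46,61 \right)} = \left(\frac{11}{2} - 2419\right) - -26 = - \frac{4827}{2} + \left(-20 + 46\right) = - \frac{4827}{2} + 26 = - \frac{4775}{2}$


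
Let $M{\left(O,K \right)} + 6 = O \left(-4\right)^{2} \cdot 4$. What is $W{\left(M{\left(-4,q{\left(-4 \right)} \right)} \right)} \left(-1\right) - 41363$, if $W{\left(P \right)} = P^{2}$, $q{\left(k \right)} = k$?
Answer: $-110007$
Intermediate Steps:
$M{\left(O,K \right)} = -6 + 64 O$ ($M{\left(O,K \right)} = -6 + O \left(-4\right)^{2} \cdot 4 = -6 + O 16 \cdot 4 = -6 + 16 O 4 = -6 + 64 O$)
$W{\left(M{\left(-4,q{\left(-4 \right)} \right)} \right)} \left(-1\right) - 41363 = \left(-6 + 64 \left(-4\right)\right)^{2} \left(-1\right) - 41363 = \left(-6 - 256\right)^{2} \left(-1\right) - 41363 = \left(-262\right)^{2} \left(-1\right) - 41363 = 68644 \left(-1\right) - 41363 = -68644 - 41363 = -110007$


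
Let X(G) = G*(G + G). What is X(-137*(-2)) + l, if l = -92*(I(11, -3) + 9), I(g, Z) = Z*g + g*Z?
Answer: 155396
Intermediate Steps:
I(g, Z) = 2*Z*g (I(g, Z) = Z*g + Z*g = 2*Z*g)
X(G) = 2*G² (X(G) = G*(2*G) = 2*G²)
l = 5244 (l = -92*(2*(-3)*11 + 9) = -92*(-66 + 9) = -92*(-57) = 5244)
X(-137*(-2)) + l = 2*(-137*(-2))² + 5244 = 2*274² + 5244 = 2*75076 + 5244 = 150152 + 5244 = 155396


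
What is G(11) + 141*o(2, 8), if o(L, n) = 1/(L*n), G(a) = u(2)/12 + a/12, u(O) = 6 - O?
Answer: 161/16 ≈ 10.063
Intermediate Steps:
G(a) = 1/3 + a/12 (G(a) = (6 - 1*2)/12 + a/12 = (6 - 2)*(1/12) + a*(1/12) = 4*(1/12) + a/12 = 1/3 + a/12)
o(L, n) = 1/(L*n)
G(11) + 141*o(2, 8) = (1/3 + (1/12)*11) + 141*(1/(2*8)) = (1/3 + 11/12) + 141*((1/2)*(1/8)) = 5/4 + 141*(1/16) = 5/4 + 141/16 = 161/16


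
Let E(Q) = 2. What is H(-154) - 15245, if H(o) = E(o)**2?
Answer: -15241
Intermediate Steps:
H(o) = 4 (H(o) = 2**2 = 4)
H(-154) - 15245 = 4 - 15245 = -15241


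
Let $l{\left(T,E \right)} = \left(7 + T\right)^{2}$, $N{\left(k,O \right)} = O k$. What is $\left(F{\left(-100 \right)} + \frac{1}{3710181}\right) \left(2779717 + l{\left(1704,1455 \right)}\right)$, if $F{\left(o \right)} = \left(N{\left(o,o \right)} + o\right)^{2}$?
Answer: $\frac{2075350575887550487238}{3710181} \approx 5.5937 \cdot 10^{14}$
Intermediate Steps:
$F{\left(o \right)} = \left(o + o^{2}\right)^{2}$ ($F{\left(o \right)} = \left(o o + o\right)^{2} = \left(o^{2} + o\right)^{2} = \left(o + o^{2}\right)^{2}$)
$\left(F{\left(-100 \right)} + \frac{1}{3710181}\right) \left(2779717 + l{\left(1704,1455 \right)}\right) = \left(\left(-100\right)^{2} \left(1 - 100\right)^{2} + \frac{1}{3710181}\right) \left(2779717 + \left(7 + 1704\right)^{2}\right) = \left(10000 \left(-99\right)^{2} + \frac{1}{3710181}\right) \left(2779717 + 1711^{2}\right) = \left(10000 \cdot 9801 + \frac{1}{3710181}\right) \left(2779717 + 2927521\right) = \left(98010000 + \frac{1}{3710181}\right) 5707238 = \frac{363634839810001}{3710181} \cdot 5707238 = \frac{2075350575887550487238}{3710181}$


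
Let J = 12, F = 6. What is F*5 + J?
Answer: 42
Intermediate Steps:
F*5 + J = 6*5 + 12 = 30 + 12 = 42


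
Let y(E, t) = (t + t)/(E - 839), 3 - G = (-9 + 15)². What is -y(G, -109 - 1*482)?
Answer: -591/436 ≈ -1.3555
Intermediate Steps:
G = -33 (G = 3 - (-9 + 15)² = 3 - 1*6² = 3 - 1*36 = 3 - 36 = -33)
y(E, t) = 2*t/(-839 + E) (y(E, t) = (2*t)/(-839 + E) = 2*t/(-839 + E))
-y(G, -109 - 1*482) = -2*(-109 - 1*482)/(-839 - 33) = -2*(-109 - 482)/(-872) = -2*(-591)*(-1)/872 = -1*591/436 = -591/436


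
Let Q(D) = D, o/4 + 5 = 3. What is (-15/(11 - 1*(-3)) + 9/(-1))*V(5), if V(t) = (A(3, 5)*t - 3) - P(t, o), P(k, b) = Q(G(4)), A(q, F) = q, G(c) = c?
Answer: -564/7 ≈ -80.571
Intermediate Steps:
o = -8 (o = -20 + 4*3 = -20 + 12 = -8)
P(k, b) = 4
V(t) = -7 + 3*t (V(t) = (3*t - 3) - 1*4 = (-3 + 3*t) - 4 = -7 + 3*t)
(-15/(11 - 1*(-3)) + 9/(-1))*V(5) = (-15/(11 - 1*(-3)) + 9/(-1))*(-7 + 3*5) = (-15/(11 + 3) + 9*(-1))*(-7 + 15) = (-15/14 - 9)*8 = -141/14*8 = -564/7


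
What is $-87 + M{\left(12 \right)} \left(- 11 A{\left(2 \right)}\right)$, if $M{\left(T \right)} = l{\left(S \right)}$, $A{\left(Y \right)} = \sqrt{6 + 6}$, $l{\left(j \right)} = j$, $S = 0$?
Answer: $-87$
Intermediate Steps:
$A{\left(Y \right)} = 2 \sqrt{3}$ ($A{\left(Y \right)} = \sqrt{12} = 2 \sqrt{3}$)
$M{\left(T \right)} = 0$
$-87 + M{\left(12 \right)} \left(- 11 A{\left(2 \right)}\right) = -87 + 0 \left(- 11 \cdot 2 \sqrt{3}\right) = -87 + 0 \left(- 22 \sqrt{3}\right) = -87 + 0 = -87$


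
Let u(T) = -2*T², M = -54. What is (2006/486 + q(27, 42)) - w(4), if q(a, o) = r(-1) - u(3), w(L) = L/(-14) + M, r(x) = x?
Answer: 128278/1701 ≈ 75.413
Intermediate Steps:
w(L) = -54 - L/14 (w(L) = L/(-14) - 54 = -L/14 - 54 = -54 - L/14)
q(a, o) = 17 (q(a, o) = -1 - (-2)*3² = -1 - (-2)*9 = -1 - 1*(-18) = -1 + 18 = 17)
(2006/486 + q(27, 42)) - w(4) = (2006/486 + 17) - (-54 - 1/14*4) = (2006*(1/486) + 17) - (-54 - 2/7) = (1003/243 + 17) - 1*(-380/7) = 5134/243 + 380/7 = 128278/1701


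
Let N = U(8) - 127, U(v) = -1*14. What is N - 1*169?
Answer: -310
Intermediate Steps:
U(v) = -14
N = -141 (N = -14 - 127 = -141)
N - 1*169 = -141 - 1*169 = -141 - 169 = -310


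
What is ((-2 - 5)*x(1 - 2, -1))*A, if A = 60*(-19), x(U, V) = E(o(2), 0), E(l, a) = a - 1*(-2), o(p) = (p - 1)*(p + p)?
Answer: 15960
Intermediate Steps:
o(p) = 2*p*(-1 + p) (o(p) = (-1 + p)*(2*p) = 2*p*(-1 + p))
E(l, a) = 2 + a (E(l, a) = a + 2 = 2 + a)
x(U, V) = 2 (x(U, V) = 2 + 0 = 2)
A = -1140
((-2 - 5)*x(1 - 2, -1))*A = ((-2 - 5)*2)*(-1140) = -7*2*(-1140) = -14*(-1140) = 15960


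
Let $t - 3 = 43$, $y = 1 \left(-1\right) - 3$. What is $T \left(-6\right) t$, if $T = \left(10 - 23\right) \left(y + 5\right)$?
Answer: $3588$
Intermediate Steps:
$y = -4$ ($y = -1 - 3 = -4$)
$t = 46$ ($t = 3 + 43 = 46$)
$T = -13$ ($T = \left(10 - 23\right) \left(-4 + 5\right) = \left(-13\right) 1 = -13$)
$T \left(-6\right) t = \left(-13\right) \left(-6\right) 46 = 78 \cdot 46 = 3588$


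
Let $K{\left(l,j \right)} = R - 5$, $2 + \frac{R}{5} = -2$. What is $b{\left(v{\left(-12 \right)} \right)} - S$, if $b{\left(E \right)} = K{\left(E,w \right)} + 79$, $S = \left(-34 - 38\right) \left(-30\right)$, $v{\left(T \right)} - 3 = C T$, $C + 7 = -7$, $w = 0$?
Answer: $-2106$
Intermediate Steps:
$R = -20$ ($R = -10 + 5 \left(-2\right) = -10 - 10 = -20$)
$K{\left(l,j \right)} = -25$ ($K{\left(l,j \right)} = -20 - 5 = -25$)
$C = -14$ ($C = -7 - 7 = -14$)
$v{\left(T \right)} = 3 - 14 T$
$S = 2160$ ($S = \left(-72\right) \left(-30\right) = 2160$)
$b{\left(E \right)} = 54$ ($b{\left(E \right)} = -25 + 79 = 54$)
$b{\left(v{\left(-12 \right)} \right)} - S = 54 - 2160 = -2106$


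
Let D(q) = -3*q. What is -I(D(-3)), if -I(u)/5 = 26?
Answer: 130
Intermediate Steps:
I(u) = -130 (I(u) = -5*26 = -130)
-I(D(-3)) = -1*(-130) = 130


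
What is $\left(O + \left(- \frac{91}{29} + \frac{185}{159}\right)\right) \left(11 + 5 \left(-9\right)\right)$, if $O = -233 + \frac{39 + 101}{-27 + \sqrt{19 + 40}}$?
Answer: $\frac{2527398398}{308937} + \frac{476 \sqrt{59}}{67} \approx 8235.5$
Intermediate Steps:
$O = -233 + \frac{140}{-27 + \sqrt{59}} \approx -240.25$
$\left(O + \left(- \frac{91}{29} + \frac{185}{159}\right)\right) \left(11 + 5 \left(-9\right)\right) = \left(\left(- \frac{15989}{67} - \frac{14 \sqrt{59}}{67}\right) + \left(- \frac{91}{29} + \frac{185}{159}\right)\right) \left(11 + 5 \left(-9\right)\right) = \left(\left(- \frac{15989}{67} - \frac{14 \sqrt{59}}{67}\right) + \left(\left(-91\right) \frac{1}{29} + 185 \cdot \frac{1}{159}\right)\right) \left(11 - 45\right) = \left(\left(- \frac{15989}{67} - \frac{14 \sqrt{59}}{67}\right) + \left(- \frac{91}{29} + \frac{185}{159}\right)\right) \left(-34\right) = \left(\left(- \frac{15989}{67} - \frac{14 \sqrt{59}}{67}\right) - \frac{9104}{4611}\right) \left(-34\right) = \left(- \frac{74335247}{308937} - \frac{14 \sqrt{59}}{67}\right) \left(-34\right) = \frac{2527398398}{308937} + \frac{476 \sqrt{59}}{67}$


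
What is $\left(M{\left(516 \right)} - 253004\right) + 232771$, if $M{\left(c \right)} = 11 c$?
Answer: $-14557$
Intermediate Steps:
$\left(M{\left(516 \right)} - 253004\right) + 232771 = \left(11 \cdot 516 - 253004\right) + 232771 = \left(5676 - 253004\right) + 232771 = -247328 + 232771 = -14557$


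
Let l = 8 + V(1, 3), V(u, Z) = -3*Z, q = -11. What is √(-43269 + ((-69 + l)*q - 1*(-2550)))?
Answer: I*√39949 ≈ 199.87*I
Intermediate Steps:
l = -1 (l = 8 - 3*3 = 8 - 9 = -1)
√(-43269 + ((-69 + l)*q - 1*(-2550))) = √(-43269 + ((-69 - 1)*(-11) - 1*(-2550))) = √(-43269 + (-70*(-11) + 2550)) = √(-43269 + (770 + 2550)) = √(-43269 + 3320) = √(-39949) = I*√39949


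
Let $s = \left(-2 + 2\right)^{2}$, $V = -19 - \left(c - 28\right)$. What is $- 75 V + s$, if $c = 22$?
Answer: $975$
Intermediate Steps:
$V = -13$ ($V = -19 - \left(22 - 28\right) = -19 - -6 = -19 + 6 = -13$)
$s = 0$ ($s = 0^{2} = 0$)
$- 75 V + s = \left(-75\right) \left(-13\right) + 0 = 975 + 0 = 975$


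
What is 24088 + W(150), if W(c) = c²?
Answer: 46588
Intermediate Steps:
24088 + W(150) = 24088 + 150² = 24088 + 22500 = 46588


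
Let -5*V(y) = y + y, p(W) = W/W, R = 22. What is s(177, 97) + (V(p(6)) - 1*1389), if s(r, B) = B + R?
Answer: -6352/5 ≈ -1270.4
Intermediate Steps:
s(r, B) = 22 + B (s(r, B) = B + 22 = 22 + B)
p(W) = 1
V(y) = -2*y/5 (V(y) = -(y + y)/5 = -2*y/5)
s(177, 97) + (V(p(6)) - 1*1389) = (22 + 97) + (-⅖*1 - 1*1389) = 119 + (-⅖ - 1389) = 119 - 6947/5 = -6352/5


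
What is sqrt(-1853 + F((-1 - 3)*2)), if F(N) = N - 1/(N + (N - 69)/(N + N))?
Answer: I*sqrt(4839645)/51 ≈ 43.136*I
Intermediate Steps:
F(N) = N - 1/(N + (-69 + N)/(2*N)) (F(N) = N - 1/(N + (-69 + N)/((2*N))) = N - 1/(N + (-69 + N)*(1/(2*N))) = N - 1/(N + (-69 + N)/(2*N)))
sqrt(-1853 + F((-1 - 3)*2)) = sqrt(-1853 + ((-1 - 3)*2)*(-71 + (-1 - 3)*2 + 2*((-1 - 3)*2)**2)/(-69 + (-1 - 3)*2 + 2*((-1 - 3)*2)**2)) = sqrt(-1853 + (-4*2)*(-71 - 4*2 + 2*(-4*2)**2)/(-69 - 4*2 + 2*(-4*2)**2)) = sqrt(-1853 - 8*(-71 - 8 + 2*(-8)**2)/(-69 - 8 + 2*(-8)**2)) = sqrt(-1853 - 8*(-71 - 8 + 2*64)/(-69 - 8 + 2*64)) = sqrt(-1853 - 8*(-71 - 8 + 128)/(-69 - 8 + 128)) = sqrt(-1853 - 8*49/51) = sqrt(-1853 - 8*1/51*49) = sqrt(-1853 - 392/51) = sqrt(-94895/51) = I*sqrt(4839645)/51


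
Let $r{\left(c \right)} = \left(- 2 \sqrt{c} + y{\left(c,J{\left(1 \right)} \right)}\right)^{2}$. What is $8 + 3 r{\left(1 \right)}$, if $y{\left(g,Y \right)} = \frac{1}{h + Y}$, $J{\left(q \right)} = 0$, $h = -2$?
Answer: $\frac{107}{4} \approx 26.75$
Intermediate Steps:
$y{\left(g,Y \right)} = \frac{1}{-2 + Y}$
$r{\left(c \right)} = \left(- \frac{1}{2} - 2 \sqrt{c}\right)^{2}$ ($r{\left(c \right)} = \left(- 2 \sqrt{c} + \frac{1}{-2 + 0}\right)^{2} = \left(- 2 \sqrt{c} + \frac{1}{-2}\right)^{2} = \left(- 2 \sqrt{c} - \frac{1}{2}\right)^{2} = \left(- \frac{1}{2} - 2 \sqrt{c}\right)^{2}$)
$8 + 3 r{\left(1 \right)} = 8 + 3 \frac{\left(1 + 4 \sqrt{1}\right)^{2}}{4} = 8 + 3 \frac{\left(1 + 4 \cdot 1\right)^{2}}{4} = 8 + 3 \frac{\left(1 + 4\right)^{2}}{4} = 8 + 3 \frac{5^{2}}{4} = 8 + 3 \cdot \frac{1}{4} \cdot 25 = 8 + 3 \cdot \frac{25}{4} = 8 + \frac{75}{4} = \frac{107}{4}$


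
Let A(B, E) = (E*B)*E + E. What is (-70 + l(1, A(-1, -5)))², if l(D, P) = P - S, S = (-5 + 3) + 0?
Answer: 9604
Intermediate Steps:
S = -2 (S = -2 + 0 = -2)
A(B, E) = E + B*E² (A(B, E) = (B*E)*E + E = B*E² + E = E + B*E²)
l(D, P) = 2 + P (l(D, P) = P - 1*(-2) = P + 2 = 2 + P)
(-70 + l(1, A(-1, -5)))² = (-70 + (2 - 5*(1 - 1*(-5))))² = (-70 + (2 - 5*(1 + 5)))² = (-70 + (2 - 5*6))² = (-70 + (2 - 30))² = (-70 - 28)² = (-98)² = 9604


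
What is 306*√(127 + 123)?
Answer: 1530*√10 ≈ 4838.3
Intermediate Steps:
306*√(127 + 123) = 306*√250 = 306*(5*√10) = 1530*√10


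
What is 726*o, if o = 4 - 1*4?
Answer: 0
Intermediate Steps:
o = 0 (o = 4 - 4 = 0)
726*o = 726*0 = 0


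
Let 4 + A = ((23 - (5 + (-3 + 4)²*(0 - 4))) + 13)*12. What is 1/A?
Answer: 1/416 ≈ 0.0024038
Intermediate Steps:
A = 416 (A = -4 + ((23 - (5 + (-3 + 4)²*(0 - 4))) + 13)*12 = -4 + ((23 - (5 + 1²*(-4))) + 13)*12 = -4 + ((23 - (5 + 1*(-4))) + 13)*12 = -4 + ((23 - (5 - 4)) + 13)*12 = -4 + ((23 - 1*1) + 13)*12 = -4 + ((23 - 1) + 13)*12 = -4 + (22 + 13)*12 = -4 + 35*12 = -4 + 420 = 416)
1/A = 1/416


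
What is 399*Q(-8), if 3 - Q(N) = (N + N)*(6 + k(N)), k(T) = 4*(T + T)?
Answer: -369075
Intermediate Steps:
k(T) = 8*T (k(T) = 4*(2*T) = 8*T)
Q(N) = 3 - 2*N*(6 + 8*N) (Q(N) = 3 - (N + N)*(6 + 8*N) = 3 - 2*N*(6 + 8*N))
399*Q(-8) = 399*(3 - 16*(-8)² - 12*(-8)) = 399*(3 - 16*64 + 96) = 399*(3 - 1024 + 96) = 399*(-925) = -369075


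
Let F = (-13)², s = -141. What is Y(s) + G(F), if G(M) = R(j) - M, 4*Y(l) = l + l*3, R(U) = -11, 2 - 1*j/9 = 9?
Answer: -321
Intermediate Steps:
j = -63 (j = 18 - 9*9 = 18 - 81 = -63)
Y(l) = l (Y(l) = (l + l*3)/4 = (l + 3*l)/4 = (4*l)/4 = l)
F = 169
G(M) = -11 - M
Y(s) + G(F) = -141 + (-11 - 1*169) = -141 + (-11 - 169) = -141 - 180 = -321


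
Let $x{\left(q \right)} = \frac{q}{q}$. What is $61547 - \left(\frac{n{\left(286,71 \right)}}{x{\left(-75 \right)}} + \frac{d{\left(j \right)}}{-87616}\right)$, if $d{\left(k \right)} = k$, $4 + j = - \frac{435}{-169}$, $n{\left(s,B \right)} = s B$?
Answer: $\frac{610659775823}{14807104} \approx 41241.0$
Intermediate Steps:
$n{\left(s,B \right)} = B s$
$j = - \frac{241}{169}$ ($j = -4 - \frac{435}{-169} = -4 - - \frac{435}{169} = -4 + \frac{435}{169} = - \frac{241}{169} \approx -1.426$)
$x{\left(q \right)} = 1$
$61547 - \left(\frac{n{\left(286,71 \right)}}{x{\left(-75 \right)}} + \frac{d{\left(j \right)}}{-87616}\right) = 61547 - \left(\frac{71 \cdot 286}{1} - \frac{241}{169 \left(-87616\right)}\right) = 61547 - \left(20306 \cdot 1 - - \frac{241}{14807104}\right) = 61547 - \left(20306 + \frac{241}{14807104}\right) = 61547 - \frac{300673054065}{14807104} = \frac{610659775823}{14807104}$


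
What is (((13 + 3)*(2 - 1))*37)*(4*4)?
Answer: 9472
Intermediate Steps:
(((13 + 3)*(2 - 1))*37)*(4*4) = ((16*1)*37)*16 = (16*37)*16 = 592*16 = 9472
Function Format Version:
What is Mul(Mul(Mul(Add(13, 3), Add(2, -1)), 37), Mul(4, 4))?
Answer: 9472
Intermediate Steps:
Mul(Mul(Mul(Add(13, 3), Add(2, -1)), 37), Mul(4, 4)) = Mul(Mul(Mul(16, 1), 37), 16) = Mul(Mul(16, 37), 16) = Mul(592, 16) = 9472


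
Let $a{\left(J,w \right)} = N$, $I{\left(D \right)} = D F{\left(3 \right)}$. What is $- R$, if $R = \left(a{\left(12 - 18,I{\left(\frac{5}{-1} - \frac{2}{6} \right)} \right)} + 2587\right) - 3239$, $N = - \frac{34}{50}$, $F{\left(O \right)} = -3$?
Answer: $\frac{16317}{25} \approx 652.68$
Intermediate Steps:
$I{\left(D \right)} = - 3 D$ ($I{\left(D \right)} = D \left(-3\right) = - 3 D$)
$N = - \frac{17}{25}$ ($N = \left(-34\right) \frac{1}{50} = - \frac{17}{25} \approx -0.68$)
$a{\left(J,w \right)} = - \frac{17}{25}$
$R = - \frac{16317}{25}$ ($R = \left(- \frac{17}{25} + 2587\right) - 3239 = \frac{64658}{25} - 3239 = - \frac{16317}{25} \approx -652.68$)
$- R = \left(-1\right) \left(- \frac{16317}{25}\right) = \frac{16317}{25}$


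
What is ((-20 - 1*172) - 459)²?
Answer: 423801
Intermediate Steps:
((-20 - 1*172) - 459)² = ((-20 - 172) - 459)² = (-192 - 459)² = (-651)² = 423801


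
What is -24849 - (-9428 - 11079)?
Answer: -4342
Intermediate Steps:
-24849 - (-9428 - 11079) = -24849 - 1*(-20507) = -24849 + 20507 = -4342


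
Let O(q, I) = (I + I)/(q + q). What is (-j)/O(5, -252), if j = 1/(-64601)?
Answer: -5/16279452 ≈ -3.0714e-7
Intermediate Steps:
O(q, I) = I/q (O(q, I) = (2*I)/((2*q)) = (2*I)*(1/(2*q)) = I/q)
j = -1/64601 ≈ -1.5480e-5
(-j)/O(5, -252) = (-1*(-1/64601))/((-252/5)) = 1/(64601*((-252*⅕))) = 1/(64601*(-252/5)) = (1/64601)*(-5/252) = -5/16279452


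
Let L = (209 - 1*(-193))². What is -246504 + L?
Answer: -84900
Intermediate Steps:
L = 161604 (L = (209 + 193)² = 402² = 161604)
-246504 + L = -246504 + 161604 = -84900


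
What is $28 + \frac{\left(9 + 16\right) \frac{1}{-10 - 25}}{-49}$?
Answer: $\frac{9609}{343} \approx 28.015$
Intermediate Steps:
$28 + \frac{\left(9 + 16\right) \frac{1}{-10 - 25}}{-49} = 28 + \frac{25}{-35} \left(- \frac{1}{49}\right) = 28 + 25 \left(- \frac{1}{35}\right) \left(- \frac{1}{49}\right) = 28 - - \frac{5}{343} = 28 + \frac{5}{343} = \frac{9609}{343}$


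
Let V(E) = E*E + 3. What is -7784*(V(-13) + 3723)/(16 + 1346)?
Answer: -15159340/681 ≈ -22260.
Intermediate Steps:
V(E) = 3 + E² (V(E) = E² + 3 = 3 + E²)
-7784*(V(-13) + 3723)/(16 + 1346) = -7784*((3 + (-13)²) + 3723)/(16 + 1346) = -7784/(1362/((3 + 169) + 3723)) = -7784/(1362/(172 + 3723)) = -7784/(1362/3895) = -7784/(1362*(1/3895)) = -7784/1362/3895 = -7784*3895/1362 = -15159340/681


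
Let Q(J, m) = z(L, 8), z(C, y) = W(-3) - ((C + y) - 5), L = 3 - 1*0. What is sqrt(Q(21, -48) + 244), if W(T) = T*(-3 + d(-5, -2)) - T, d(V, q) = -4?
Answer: sqrt(262) ≈ 16.186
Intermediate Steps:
W(T) = -8*T (W(T) = T*(-3 - 4) - T = T*(-7) - T = -7*T - T = -8*T)
L = 3 (L = 3 + 0 = 3)
z(C, y) = 29 - C - y (z(C, y) = -8*(-3) - ((C + y) - 5) = 24 - (-5 + C + y) = 24 + (5 - C - y) = 29 - C - y)
Q(J, m) = 18 (Q(J, m) = 29 - 1*3 - 1*8 = 29 - 3 - 8 = 18)
sqrt(Q(21, -48) + 244) = sqrt(18 + 244) = sqrt(262)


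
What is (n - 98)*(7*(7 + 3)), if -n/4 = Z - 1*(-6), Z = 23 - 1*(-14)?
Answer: -18900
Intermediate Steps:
Z = 37 (Z = 23 + 14 = 37)
n = -172 (n = -4*(37 - 1*(-6)) = -4*(37 + 6) = -4*43 = -172)
(n - 98)*(7*(7 + 3)) = (-172 - 98)*(7*(7 + 3)) = -1890*10 = -270*70 = -18900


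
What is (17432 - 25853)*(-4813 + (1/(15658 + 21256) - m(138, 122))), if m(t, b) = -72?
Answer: 1473753087933/36914 ≈ 3.9924e+7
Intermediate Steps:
(17432 - 25853)*(-4813 + (1/(15658 + 21256) - m(138, 122))) = (17432 - 25853)*(-4813 + (1/(15658 + 21256) - 1*(-72))) = -8421*(-4813 + (1/36914 + 72)) = -8421*(-4813 + 2657809/36914) = -8421*(-175009273/36914) = 1473753087933/36914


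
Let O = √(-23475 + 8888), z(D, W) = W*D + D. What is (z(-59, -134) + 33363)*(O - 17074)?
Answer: -703619540 + 41210*I*√14587 ≈ -7.0362e+8 + 4.9772e+6*I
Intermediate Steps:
z(D, W) = D + D*W (z(D, W) = D*W + D = D + D*W)
O = I*√14587 (O = √(-14587) = I*√14587 ≈ 120.78*I)
(z(-59, -134) + 33363)*(O - 17074) = (-59*(1 - 134) + 33363)*(I*√14587 - 17074) = (-59*(-133) + 33363)*(-17074 + I*√14587) = (7847 + 33363)*(-17074 + I*√14587) = 41210*(-17074 + I*√14587) = -703619540 + 41210*I*√14587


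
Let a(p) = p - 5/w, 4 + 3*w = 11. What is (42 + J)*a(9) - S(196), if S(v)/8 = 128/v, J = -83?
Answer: -14032/49 ≈ -286.37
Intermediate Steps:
w = 7/3 (w = -4/3 + (⅓)*11 = -4/3 + 11/3 = 7/3 ≈ 2.3333)
S(v) = 1024/v (S(v) = 8*(128/v) = 1024/v)
a(p) = -15/7 + p (a(p) = p - 5/7/3 = p - 5*3/7 = p - 15/7 = -15/7 + p)
(42 + J)*a(9) - S(196) = (42 - 83)*(-15/7 + 9) - 1024/196 = -41*48/7 - 1024/196 = -1968/7 - 1*256/49 = -1968/7 - 256/49 = -14032/49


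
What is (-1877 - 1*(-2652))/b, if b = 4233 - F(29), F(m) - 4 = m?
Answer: 31/168 ≈ 0.18452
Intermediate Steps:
F(m) = 4 + m
b = 4200 (b = 4233 - (4 + 29) = 4233 - 1*33 = 4233 - 33 = 4200)
(-1877 - 1*(-2652))/b = (-1877 - 1*(-2652))/4200 = (-1877 + 2652)*(1/4200) = 775*(1/4200) = 31/168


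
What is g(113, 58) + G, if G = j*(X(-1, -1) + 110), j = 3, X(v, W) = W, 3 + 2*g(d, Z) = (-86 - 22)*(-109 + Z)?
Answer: 6159/2 ≈ 3079.5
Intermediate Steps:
g(d, Z) = 11769/2 - 54*Z (g(d, Z) = -3/2 + ((-86 - 22)*(-109 + Z))/2 = -3/2 + (-108*(-109 + Z))/2 = -3/2 + (11772 - 108*Z)/2 = -3/2 + (5886 - 54*Z) = 11769/2 - 54*Z)
G = 327 (G = 3*(-1 + 110) = 3*109 = 327)
g(113, 58) + G = (11769/2 - 54*58) + 327 = (11769/2 - 3132) + 327 = 5505/2 + 327 = 6159/2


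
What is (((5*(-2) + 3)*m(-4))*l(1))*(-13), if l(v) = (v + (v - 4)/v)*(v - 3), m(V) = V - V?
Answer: 0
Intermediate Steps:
m(V) = 0
l(v) = (-3 + v)*(v + (-4 + v)/v) (l(v) = (v + (-4 + v)/v)*(-3 + v) = (-3 + v)*(v + (-4 + v)/v))
(((5*(-2) + 3)*m(-4))*l(1))*(-13) = (((5*(-2) + 3)*0)*(-7 + 1² - 2*1 + 12/1))*(-13) = (((-10 + 3)*0)*(-7 + 1 - 2 + 12*1))*(-13) = ((-7*0)*(-7 + 1 - 2 + 12))*(-13) = (0*4)*(-13) = 0*(-13) = 0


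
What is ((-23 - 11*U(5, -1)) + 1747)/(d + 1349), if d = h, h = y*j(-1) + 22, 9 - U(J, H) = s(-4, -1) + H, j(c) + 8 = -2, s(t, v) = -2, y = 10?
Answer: 1592/1271 ≈ 1.2526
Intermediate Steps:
j(c) = -10 (j(c) = -8 - 2 = -10)
U(J, H) = 11 - H (U(J, H) = 9 - (-2 + H) = 9 + (2 - H) = 11 - H)
h = -78 (h = 10*(-10) + 22 = -100 + 22 = -78)
d = -78
((-23 - 11*U(5, -1)) + 1747)/(d + 1349) = ((-23 - 11*(11 - 1*(-1))) + 1747)/(-78 + 1349) = ((-23 - 11*(11 + 1)) + 1747)/1271 = ((-23 - 11*12) + 1747)*(1/1271) = ((-23 - 132) + 1747)*(1/1271) = (-155 + 1747)*(1/1271) = 1592*(1/1271) = 1592/1271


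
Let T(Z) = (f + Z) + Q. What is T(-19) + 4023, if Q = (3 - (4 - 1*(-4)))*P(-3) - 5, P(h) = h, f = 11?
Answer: 4025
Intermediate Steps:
Q = 10 (Q = (3 - (4 - 1*(-4)))*(-3) - 5 = (3 - (4 + 4))*(-3) - 5 = (3 - 1*8)*(-3) - 5 = (3 - 8)*(-3) - 5 = -5*(-3) - 5 = 15 - 5 = 10)
T(Z) = 21 + Z (T(Z) = (11 + Z) + 10 = 21 + Z)
T(-19) + 4023 = (21 - 19) + 4023 = 2 + 4023 = 4025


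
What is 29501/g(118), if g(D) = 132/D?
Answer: 1740559/66 ≈ 26372.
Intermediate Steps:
29501/g(118) = 29501/((132/118)) = 29501/((132*(1/118))) = 29501/(66/59) = 29501*(59/66) = 1740559/66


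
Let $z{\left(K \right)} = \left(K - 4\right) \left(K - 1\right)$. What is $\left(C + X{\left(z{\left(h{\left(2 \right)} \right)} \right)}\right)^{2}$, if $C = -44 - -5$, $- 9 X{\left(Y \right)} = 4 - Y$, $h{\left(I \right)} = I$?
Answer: $\frac{14161}{9} \approx 1573.4$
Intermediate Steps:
$z{\left(K \right)} = \left(-1 + K\right) \left(-4 + K\right)$ ($z{\left(K \right)} = \left(-4 + K\right) \left(-1 + K\right) = \left(-1 + K\right) \left(-4 + K\right)$)
$X{\left(Y \right)} = - \frac{4}{9} + \frac{Y}{9}$ ($X{\left(Y \right)} = - \frac{4 - Y}{9} = - \frac{4}{9} + \frac{Y}{9}$)
$C = -39$ ($C = -44 + 5 = -39$)
$\left(C + X{\left(z{\left(h{\left(2 \right)} \right)} \right)}\right)^{2} = \left(-39 - \left(\frac{4}{9} - \frac{4 + 2^{2} - 10}{9}\right)\right)^{2} = \left(-39 - \left(\frac{4}{9} - \frac{4 + 4 - 10}{9}\right)\right)^{2} = \left(-39 + \left(- \frac{4}{9} + \frac{1}{9} \left(-2\right)\right)\right)^{2} = \left(-39 - \frac{2}{3}\right)^{2} = \left(- \frac{119}{3}\right)^{2} = \frac{14161}{9}$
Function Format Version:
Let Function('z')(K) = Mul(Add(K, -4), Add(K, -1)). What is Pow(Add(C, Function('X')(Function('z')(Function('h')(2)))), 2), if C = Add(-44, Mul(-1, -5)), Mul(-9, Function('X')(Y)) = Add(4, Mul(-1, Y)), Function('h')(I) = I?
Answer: Rational(14161, 9) ≈ 1573.4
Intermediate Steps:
Function('z')(K) = Mul(Add(-1, K), Add(-4, K)) (Function('z')(K) = Mul(Add(-4, K), Add(-1, K)) = Mul(Add(-1, K), Add(-4, K)))
Function('X')(Y) = Add(Rational(-4, 9), Mul(Rational(1, 9), Y)) (Function('X')(Y) = Mul(Rational(-1, 9), Add(4, Mul(-1, Y))) = Add(Rational(-4, 9), Mul(Rational(1, 9), Y)))
C = -39 (C = Add(-44, 5) = -39)
Pow(Add(C, Function('X')(Function('z')(Function('h')(2)))), 2) = Pow(Add(-39, Add(Rational(-4, 9), Mul(Rational(1, 9), Add(4, Pow(2, 2), Mul(-5, 2))))), 2) = Pow(Add(-39, Add(Rational(-4, 9), Mul(Rational(1, 9), Add(4, 4, -10)))), 2) = Pow(Add(-39, Add(Rational(-4, 9), Mul(Rational(1, 9), -2))), 2) = Pow(Add(-39, Add(Rational(-4, 9), Rational(-2, 9))), 2) = Pow(Add(-39, Rational(-2, 3)), 2) = Pow(Rational(-119, 3), 2) = Rational(14161, 9)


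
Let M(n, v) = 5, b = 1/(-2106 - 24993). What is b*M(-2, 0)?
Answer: -5/27099 ≈ -0.00018451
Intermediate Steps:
b = -1/27099 (b = 1/(-27099) = -1/27099 ≈ -3.6902e-5)
b*M(-2, 0) = -1/27099*5 = -5/27099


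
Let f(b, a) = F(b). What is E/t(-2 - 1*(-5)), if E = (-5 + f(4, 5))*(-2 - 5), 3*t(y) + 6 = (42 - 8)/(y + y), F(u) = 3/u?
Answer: -1071/4 ≈ -267.75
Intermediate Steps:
f(b, a) = 3/b
t(y) = -2 + 17/(3*y) (t(y) = -2 + ((42 - 8)/(y + y))/3 = -2 + (34/((2*y)))/3 = -2 + (34*(1/(2*y)))/3 = -2 + (17/y)/3 = -2 + 17/(3*y))
E = 119/4 (E = (-5 + 3/4)*(-2 - 5) = (-5 + 3*(¼))*(-7) = (-5 + ¾)*(-7) = -17/4*(-7) = 119/4 ≈ 29.750)
E/t(-2 - 1*(-5)) = (119/4)/(-2 + 17/(3*(-2 - 1*(-5)))) = (119/4)/(-2 + 17/(3*(-2 + 5))) = (119/4)/(-2 + (17/3)/3) = (119/4)/(-2 + (17/3)*(⅓)) = (119/4)/(-2 + 17/9) = (119/4)/(-⅑) = -9*119/4 = -1071/4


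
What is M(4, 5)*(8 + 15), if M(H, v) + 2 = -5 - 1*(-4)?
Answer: -69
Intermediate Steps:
M(H, v) = -3 (M(H, v) = -2 + (-5 - 1*(-4)) = -2 + (-5 + 4) = -2 - 1 = -3)
M(4, 5)*(8 + 15) = -3*(8 + 15) = -3*23 = -69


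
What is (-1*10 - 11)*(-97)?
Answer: 2037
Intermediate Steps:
(-1*10 - 11)*(-97) = (-10 - 11)*(-97) = -21*(-97) = 2037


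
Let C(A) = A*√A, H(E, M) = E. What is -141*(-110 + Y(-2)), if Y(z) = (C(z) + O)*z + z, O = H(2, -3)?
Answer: 16356 - 564*I*√2 ≈ 16356.0 - 797.62*I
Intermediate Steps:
C(A) = A^(3/2)
O = 2
Y(z) = z + z*(2 + z^(3/2)) (Y(z) = (z^(3/2) + 2)*z + z = (2 + z^(3/2))*z + z = z*(2 + z^(3/2)) + z = z + z*(2 + z^(3/2)))
-141*(-110 + Y(-2)) = -141*(-110 - 2*(3 + (-2)^(3/2))) = -141*(-110 - 2*(3 - 2*I*√2)) = -141*(-110 + (-6 + 4*I*√2)) = -141*(-116 + 4*I*√2) = 16356 - 564*I*√2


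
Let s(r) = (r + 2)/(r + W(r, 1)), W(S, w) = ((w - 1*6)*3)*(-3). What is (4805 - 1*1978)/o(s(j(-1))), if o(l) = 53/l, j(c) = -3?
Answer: -2827/2226 ≈ -1.2700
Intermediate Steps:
W(S, w) = 54 - 9*w (W(S, w) = ((w - 6)*3)*(-3) = ((-6 + w)*3)*(-3) = (-18 + 3*w)*(-3) = 54 - 9*w)
s(r) = (2 + r)/(45 + r) (s(r) = (r + 2)/(r + (54 - 9*1)) = (2 + r)/(r + (54 - 9)) = (2 + r)/(r + 45) = (2 + r)/(45 + r))
(4805 - 1*1978)/o(s(j(-1))) = (4805 - 1*1978)/((53/(((2 - 3)/(45 - 3))))) = (4805 - 1978)/((53/((-1/42)))) = 2827/((53/(((1/42)*(-1))))) = 2827/((53/(-1/42))) = 2827/((53*(-42))) = 2827/(-2226) = 2827*(-1/2226) = -2827/2226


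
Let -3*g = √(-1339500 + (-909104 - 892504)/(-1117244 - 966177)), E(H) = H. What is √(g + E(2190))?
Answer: √(9506008308497790 - 4166842*I*√161507989713982737)/2083421 ≈ 46.977 - 4.1061*I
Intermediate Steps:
g = -2*I*√161507989713982737/2083421 (g = -√(-1339500 + (-909104 - 892504)/(-1117244 - 966177))/3 = -√(-1339500 - 1801608/(-2083421))/3 = -√(-1339500 - 1801608*(-1/2083421))/3 = -√(-1339500 + 1801608/2083421)/3 = -2*I*√161507989713982737/2083421 ≈ -385.79*I)
√(g + E(2190)) = √(-2*I*√161507989713982737/2083421 + 2190) = √(2190 - 2*I*√161507989713982737/2083421)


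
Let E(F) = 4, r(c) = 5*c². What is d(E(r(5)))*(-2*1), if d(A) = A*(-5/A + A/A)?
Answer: 2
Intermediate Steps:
d(A) = A*(1 - 5/A) (d(A) = A*(-5/A + 1) = A*(1 - 5/A))
d(E(r(5)))*(-2*1) = (-5 + 4)*(-2*1) = -1*(-2) = 2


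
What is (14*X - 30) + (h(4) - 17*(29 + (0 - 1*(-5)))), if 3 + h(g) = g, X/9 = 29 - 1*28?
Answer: -481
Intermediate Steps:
X = 9 (X = 9*(29 - 1*28) = 9*(29 - 28) = 9*1 = 9)
h(g) = -3 + g
(14*X - 30) + (h(4) - 17*(29 + (0 - 1*(-5)))) = (14*9 - 30) + ((-3 + 4) - 17*(29 + (0 - 1*(-5)))) = (126 - 30) + (1 - 17*(29 + (0 + 5))) = 96 + (1 - 17*(29 + 5)) = 96 + (1 - 17*34) = 96 + (1 - 578) = 96 - 577 = -481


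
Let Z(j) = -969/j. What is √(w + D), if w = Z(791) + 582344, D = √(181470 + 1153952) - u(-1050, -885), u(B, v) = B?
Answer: √(365017774835 + 625681*√1335422)/791 ≈ 764.56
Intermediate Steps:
D = 1050 + √1335422 (D = √(181470 + 1153952) - 1*(-1050) = √1335422 + 1050 = 1050 + √1335422 ≈ 2205.6)
w = 460633135/791 (w = -969/791 + 582344 = 460633135/791 ≈ 5.8234e+5)
√(w + D) = √(460633135/791 + (1050 + √1335422)) = √(461463685/791 + √1335422)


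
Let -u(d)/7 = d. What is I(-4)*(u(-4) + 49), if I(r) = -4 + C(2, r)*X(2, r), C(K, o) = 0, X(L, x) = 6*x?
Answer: -308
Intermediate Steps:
I(r) = -4 (I(r) = -4 + 0*(6*r) = -4 + 0 = -4)
u(d) = -7*d
I(-4)*(u(-4) + 49) = -4*(-7*(-4) + 49) = -4*(28 + 49) = -4*77 = -308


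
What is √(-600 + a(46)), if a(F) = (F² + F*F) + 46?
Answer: √3678 ≈ 60.646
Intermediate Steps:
a(F) = 46 + 2*F² (a(F) = (F² + F²) + 46 = 2*F² + 46 = 46 + 2*F²)
√(-600 + a(46)) = √(-600 + (46 + 2*46²)) = √(-600 + (46 + 2*2116)) = √(-600 + (46 + 4232)) = √(-600 + 4278) = √3678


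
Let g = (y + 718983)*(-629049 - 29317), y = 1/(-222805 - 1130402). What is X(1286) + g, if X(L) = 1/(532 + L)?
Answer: -388170812100368139011/820043442 ≈ -4.7335e+11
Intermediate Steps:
y = -1/1353207 (y = 1/(-1353207) = -1/1353207 ≈ -7.3899e-7)
g = -640545894555063680/1353207 (g = (-1/1353207 + 718983)*(-629049 - 29317) = (972932828480/1353207)*(-658366) = -640545894555063680/1353207 ≈ -4.7335e+11)
X(1286) + g = 1/(532 + 1286) - 640545894555063680/1353207 = 1/1818 - 640545894555063680/1353207 = -388170812100368139011/820043442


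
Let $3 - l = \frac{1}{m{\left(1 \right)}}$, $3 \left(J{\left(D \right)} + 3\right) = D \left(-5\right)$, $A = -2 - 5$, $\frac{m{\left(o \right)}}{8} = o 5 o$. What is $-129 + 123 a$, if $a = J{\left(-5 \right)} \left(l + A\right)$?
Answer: $- \frac{13847}{5} \approx -2769.4$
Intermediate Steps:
$m{\left(o \right)} = 40 o^{2}$ ($m{\left(o \right)} = 8 o 5 o = 8 \cdot 5 o o = 8 \cdot 5 o^{2} = 40 o^{2}$)
$A = -7$
$J{\left(D \right)} = -3 - \frac{5 D}{3}$ ($J{\left(D \right)} = -3 + \frac{D \left(-5\right)}{3} = -3 + \frac{\left(-5\right) D}{3} = -3 - \frac{5 D}{3}$)
$l = \frac{119}{40}$ ($l = 3 - \frac{1}{40 \cdot 1^{2}} = 3 - \frac{1}{40 \cdot 1} = 3 - \frac{1}{40} = \frac{119}{40} \approx 2.975$)
$a = - \frac{322}{15}$ ($a = \left(-3 - - \frac{25}{3}\right) \left(\frac{119}{40} - 7\right) = \left(-3 + \frac{25}{3}\right) \left(- \frac{161}{40}\right) = \frac{16}{3} \left(- \frac{161}{40}\right) = - \frac{322}{15} \approx -21.467$)
$-129 + 123 a = -129 + 123 \left(- \frac{322}{15}\right) = -129 - \frac{13202}{5} = - \frac{13847}{5}$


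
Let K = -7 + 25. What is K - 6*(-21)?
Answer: 144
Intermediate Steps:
K = 18
K - 6*(-21) = 18 - 6*(-21) = 18 + 126 = 144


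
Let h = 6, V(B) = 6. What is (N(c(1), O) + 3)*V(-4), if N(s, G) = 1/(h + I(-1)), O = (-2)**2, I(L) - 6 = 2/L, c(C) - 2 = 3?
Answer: 93/5 ≈ 18.600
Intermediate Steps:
c(C) = 5 (c(C) = 2 + 3 = 5)
I(L) = 6 + 2/L
O = 4
N(s, G) = 1/10 (N(s, G) = 1/(6 + (6 + 2/(-1))) = 1/(6 + (6 + 2*(-1))) = 1/(6 + (6 - 2)) = 1/(6 + 4) = 1/10)
(N(c(1), O) + 3)*V(-4) = (1/10 + 3)*6 = (31/10)*6 = 93/5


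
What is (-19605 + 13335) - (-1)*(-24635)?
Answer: -30905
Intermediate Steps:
(-19605 + 13335) - (-1)*(-24635) = -6270 - 1*24635 = -6270 - 24635 = -30905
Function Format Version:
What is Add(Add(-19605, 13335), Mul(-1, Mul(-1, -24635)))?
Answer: -30905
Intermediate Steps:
Add(Add(-19605, 13335), Mul(-1, Mul(-1, -24635))) = Add(-6270, Mul(-1, 24635)) = Add(-6270, -24635) = -30905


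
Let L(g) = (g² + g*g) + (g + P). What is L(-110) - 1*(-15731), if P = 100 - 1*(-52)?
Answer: 39973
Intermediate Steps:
P = 152 (P = 100 + 52 = 152)
L(g) = 152 + g + 2*g² (L(g) = (g² + g*g) + (g + 152) = (g² + g²) + (152 + g) = 2*g² + (152 + g) = 152 + g + 2*g²)
L(-110) - 1*(-15731) = (152 - 110 + 2*(-110)²) - 1*(-15731) = (152 - 110 + 2*12100) + 15731 = (152 - 110 + 24200) + 15731 = 24242 + 15731 = 39973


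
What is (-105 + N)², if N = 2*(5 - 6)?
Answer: 11449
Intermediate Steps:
N = -2 (N = 2*(-1) = -2)
(-105 + N)² = (-105 - 2)² = (-107)² = 11449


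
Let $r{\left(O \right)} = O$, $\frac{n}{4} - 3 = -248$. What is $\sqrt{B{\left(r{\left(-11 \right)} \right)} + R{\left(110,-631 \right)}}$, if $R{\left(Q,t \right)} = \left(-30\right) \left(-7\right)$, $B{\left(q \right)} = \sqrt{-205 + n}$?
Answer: $\sqrt{210 + i \sqrt{1185}} \approx 14.54 + 1.1838 i$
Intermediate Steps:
$n = -980$ ($n = 12 + 4 \left(-248\right) = 12 - 992 = -980$)
$B{\left(q \right)} = i \sqrt{1185}$ ($B{\left(q \right)} = \sqrt{-205 - 980} = \sqrt{-1185} = i \sqrt{1185}$)
$R{\left(Q,t \right)} = 210$
$\sqrt{B{\left(r{\left(-11 \right)} \right)} + R{\left(110,-631 \right)}} = \sqrt{i \sqrt{1185} + 210} = \sqrt{210 + i \sqrt{1185}}$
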